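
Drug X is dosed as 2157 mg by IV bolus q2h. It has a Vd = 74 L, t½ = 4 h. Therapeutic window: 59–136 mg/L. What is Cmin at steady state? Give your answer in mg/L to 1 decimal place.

k = ln2/t½ = ln2/4 ≈ 0.173287 h⁻¹; fraction remaining f = e^(−kτ) = e^(−0.173287×2) ≈ 0.7071.
At steady state, accumulation factor R = 1/(1 − e^(−kτ)) ≈ 3.4141.
Single-dose peak C₀ = D/Vd = 2157/74 ≈ 29.149 mg/L.
Cmax,ss = C₀/(1 − f) ≈ 29.149/0.2929 ≈ 99.519 mg/L.
One interval later, Cmin,ss = Cmax,ss·e^(−kτ) ≈ 99.519 × 0.7071 ≈ 70.370 mg/L.
Trough 70.4 mg/L vs MEC 59 mg/L: adequate.

70.4 mg/L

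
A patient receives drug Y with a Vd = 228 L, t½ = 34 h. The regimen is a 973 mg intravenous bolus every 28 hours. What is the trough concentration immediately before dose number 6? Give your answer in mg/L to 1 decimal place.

f = (1/2)^(τ/t½) = (1/2)^(28/34) ≈ 0.5651.
C₀ = D/Vd = 973/228 ≈ 4.268 mg/L.
Before the 6th dose, 5 doses have been given. Superposition: Cmin = C₀·(f + f² + … + f^5).
≈ 4.268 × (0.5651 + 0.3193 + 0.1805 + 0.1020 + 0.0576) ≈ 4.268 × 1.2245 ≈ 5.226 mg/L.

5.2 mg/L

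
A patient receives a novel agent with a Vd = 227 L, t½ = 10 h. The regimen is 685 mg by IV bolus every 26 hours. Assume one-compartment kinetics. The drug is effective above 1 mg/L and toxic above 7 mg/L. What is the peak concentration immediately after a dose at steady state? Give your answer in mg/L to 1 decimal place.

τ/t½ = 26/10 ≈ 2.6, so fraction remaining f = (1/2)^(26/10) ≈ 0.1649.
Accumulation ratio R = 1/(1 − f) ≈ 1/0.8351 ≈ 1.1975.
Single-dose peak C₀ = D/Vd = 685/227 ≈ 3.018 mg/L.
Steady-state peak Cmax,ss = C₀·R ≈ 3.018 × 1.1975 ≈ 3.614 mg/L.
Peak 3.6 mg/L vs MTC 7 mg/L: below toxic threshold.

3.6 mg/L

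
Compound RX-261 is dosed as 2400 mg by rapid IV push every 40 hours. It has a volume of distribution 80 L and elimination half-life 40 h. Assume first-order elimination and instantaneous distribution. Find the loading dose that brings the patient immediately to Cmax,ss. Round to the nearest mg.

f = (1/2)^(40/40) ≈ 0.500000; accumulation ratio R = 1/(1−f) ≈ 2.00000.
Loading dose to hit Cmax,ss on first dose: D_load = D_maint·R ≈ 2400 × 2.00000 ≈ 4800.00 mg.

4800 mg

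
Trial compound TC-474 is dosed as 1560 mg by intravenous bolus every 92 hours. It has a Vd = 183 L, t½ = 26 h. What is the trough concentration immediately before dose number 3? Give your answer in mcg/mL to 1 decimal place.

f = (1/2)^(τ/t½) = (1/2)^(92/26) ≈ 0.0861.
C₀ = D/Vd = 1560/183 ≈ 8.525 mcg/mL.
Before the 3rd dose, 2 doses have been given. Superposition: Cmin = C₀·(f + f²).
≈ 8.525 × (0.0861 + 0.0074) ≈ 8.525 × 0.0935 ≈ 0.797 mcg/mL.

0.8 mcg/mL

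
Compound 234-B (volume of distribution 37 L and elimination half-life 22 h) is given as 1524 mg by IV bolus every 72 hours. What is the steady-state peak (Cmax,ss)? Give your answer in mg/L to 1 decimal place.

45.9 mg/L

k = ln2/t½ = ln2/22 ≈ 0.031507 h⁻¹; fraction remaining f = e^(−kτ) = e^(−0.031507×72) ≈ 0.1035.
Accumulation ratio R = 1/(1 − f) ≈ 1/0.8965 ≈ 1.1154.
Single-dose peak C₀ = D/Vd = 1524/37 ≈ 41.189 mg/L.
Steady-state peak Cmax,ss = C₀·R ≈ 41.189 × 1.1154 ≈ 45.942 mg/L.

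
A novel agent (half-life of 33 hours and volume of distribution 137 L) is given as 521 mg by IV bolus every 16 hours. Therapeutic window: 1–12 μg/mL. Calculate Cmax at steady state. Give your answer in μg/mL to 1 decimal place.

Over one 16-h interval, 16/33 ≈ 0.48485 half-lives elapse, leaving f ≈ 0.7146 of each dose.
Accumulation ratio R = 1/(1 − f) ≈ 1/0.2854 ≈ 3.5039.
Each bolus raises the concentration by D/Vd = 521/137 ≈ 3.803 μg/mL.
Cmax,ss = C₀/(1 − f) ≈ 3.803/0.2854 ≈ 13.325 μg/mL.
Peak 13.3 μg/mL vs MTC 12 μg/mL: exceeds toxic threshold.

13.3 μg/mL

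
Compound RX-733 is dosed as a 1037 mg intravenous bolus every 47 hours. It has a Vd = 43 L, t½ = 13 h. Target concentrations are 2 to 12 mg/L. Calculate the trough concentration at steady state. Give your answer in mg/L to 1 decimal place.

2.1 mg/L

k = ln2/t½ = ln2/13 ≈ 0.053319 h⁻¹; fraction remaining f = e^(−kτ) = e^(−0.053319×47) ≈ 0.0816.
Single-dose peak C₀ = D/Vd = 1037/43 ≈ 24.116 mg/L.
Steady-state trough Cmin,ss = C₀·f/(1−f) ≈ 24.116 × 0.0816/0.9184 ≈ 2.143 mg/L.
Trough 2.1 mg/L vs MEC 2 mg/L: adequate.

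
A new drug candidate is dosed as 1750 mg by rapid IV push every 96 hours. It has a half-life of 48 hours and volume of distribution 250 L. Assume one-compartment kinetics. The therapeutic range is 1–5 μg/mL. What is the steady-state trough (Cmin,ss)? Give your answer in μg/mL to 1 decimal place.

2.3 μg/mL

The dosing interval is 2 half-lives, so f = 2^(−2) = 0.25.
Accumulation ratio R = 1/(1 − f) = 1/0.75 = 4/3.
Single-dose peak C₀ = D/Vd = 1750/250 = 7 μg/mL.
Steady-state peak Cmax,ss = C₀·R = 7 × 4/3 ≈ 9.333 μg/mL.
Steady-state trough Cmin,ss = Cmax,ss·f ≈ 9.333 × 0.25 ≈ 2.333 μg/mL.
Trough 2.3 μg/mL vs MEC 1 μg/mL: adequate.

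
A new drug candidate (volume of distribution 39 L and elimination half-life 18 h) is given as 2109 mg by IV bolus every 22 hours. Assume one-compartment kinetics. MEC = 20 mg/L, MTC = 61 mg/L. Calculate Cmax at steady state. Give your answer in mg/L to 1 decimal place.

k = ln2/t½ = ln2/18 ≈ 0.038508 h⁻¹; fraction remaining f = e^(−kτ) = e^(−0.038508×22) ≈ 0.4286.
At steady state, accumulation factor R = 1/(1 − e^(−kτ)) ≈ 1.7501.
Each bolus raises the concentration by D/Vd = 2109/39 ≈ 54.077 mg/L.
Steady-state peak Cmax,ss = C₀·R ≈ 54.077 × 1.7501 ≈ 94.640 mg/L.
Peak 94.6 mg/L vs MTC 61 mg/L: exceeds toxic threshold.

94.6 mg/L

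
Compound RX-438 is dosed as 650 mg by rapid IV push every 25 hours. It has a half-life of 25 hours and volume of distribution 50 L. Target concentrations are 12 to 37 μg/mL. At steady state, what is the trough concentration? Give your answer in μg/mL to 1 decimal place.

The dosing interval is 1 half-life, so f = 2^(−1) = 0.5.
At steady state, R = 1/(1 − 0.5) = 2/1.
Single-dose peak C₀ = D/Vd = 650/50 = 13 μg/mL.
Steady-state peak Cmax,ss = C₀·R = 13 × 2/1 ≈ 26.000 μg/mL.
Steady-state trough Cmin,ss = Cmax,ss·f ≈ 26.000 × 0.5 ≈ 13.000 μg/mL.
Trough 13.0 μg/mL vs MEC 12 μg/mL: adequate.

13.0 μg/mL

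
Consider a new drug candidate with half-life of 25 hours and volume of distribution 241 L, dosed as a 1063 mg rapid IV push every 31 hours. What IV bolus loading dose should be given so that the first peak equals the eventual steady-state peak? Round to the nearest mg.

f = (1/2)^(31/25) ≈ 0.423373; accumulation ratio R = 1/(1−f) ≈ 1.73422.
Loading dose to hit Cmax,ss on first dose: D_load = D_maint·R ≈ 1063 × 1.73422 ≈ 1843.48 mg.

1843 mg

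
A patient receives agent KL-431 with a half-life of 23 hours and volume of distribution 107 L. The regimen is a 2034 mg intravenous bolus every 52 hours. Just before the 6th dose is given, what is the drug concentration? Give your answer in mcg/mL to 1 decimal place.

5.0 mcg/mL

f = (1/2)^(τ/t½) = (1/2)^(52/23) ≈ 0.2086.
C₀ = D/Vd = 2034/107 ≈ 19.009 mcg/mL.
Before the 6th dose, 5 doses have been given. Superposition: Cmin = C₀·(f + f² + … + f^5).
≈ 19.009 × (0.2086 + 0.0435 + 0.0091 + 0.0019 + 0.0004) ≈ 19.009 × 0.2635 ≈ 5.009 mcg/mL.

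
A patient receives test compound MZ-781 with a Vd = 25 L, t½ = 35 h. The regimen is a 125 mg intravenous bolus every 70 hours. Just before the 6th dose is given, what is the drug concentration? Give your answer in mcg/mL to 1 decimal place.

1.7 mcg/mL

f = (1/2)^(τ/t½) = (1/2)^(70/35) ≈ 0.2500.
C₀ = D/Vd = 125/25 ≈ 5.000 mcg/mL.
Before the 6th dose, 5 doses have been given. Superposition: Cmin = C₀·(f + f² + … + f^5).
≈ 5.000 × (0.2500 + 0.0625 + 0.0156 + 0.0039 + 0.0010) ≈ 5.000 × 0.3330 ≈ 1.665 mcg/mL.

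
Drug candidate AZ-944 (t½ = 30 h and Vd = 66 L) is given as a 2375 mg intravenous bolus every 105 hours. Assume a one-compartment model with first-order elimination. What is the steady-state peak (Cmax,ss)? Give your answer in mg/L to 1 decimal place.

k = ln2/t½ = ln2/30 ≈ 0.023105 h⁻¹; fraction remaining f = e^(−kτ) = e^(−0.023105×105) ≈ 0.0884.
At steady state, accumulation factor R = 1/(1 − e^(−kτ)) ≈ 1.0970.
Each bolus raises the concentration by D/Vd = 2375/66 ≈ 35.985 mg/L.
Steady-state peak Cmax,ss = C₀·R ≈ 35.985 × 1.0970 ≈ 39.476 mg/L.

39.5 mg/L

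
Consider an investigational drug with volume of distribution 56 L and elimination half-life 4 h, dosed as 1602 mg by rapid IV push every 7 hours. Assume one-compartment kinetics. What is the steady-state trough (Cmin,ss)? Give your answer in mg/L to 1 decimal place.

12.1 mg/L

k = ln2/t½ = ln2/4 ≈ 0.173287 h⁻¹; fraction remaining f = e^(−kτ) = e^(−0.173287×7) ≈ 0.2973.
At steady state, accumulation factor R = 1/(1 − e^(−kτ)) ≈ 1.4231.
Single-dose peak C₀ = D/Vd = 1602/56 ≈ 28.607 mg/L.
Steady-state peak Cmax,ss = C₀·R ≈ 28.607 × 1.4231 ≈ 40.711 mg/L.
Steady-state trough Cmin,ss = Cmax,ss·f ≈ 40.711 × 0.2973 ≈ 12.103 mg/L.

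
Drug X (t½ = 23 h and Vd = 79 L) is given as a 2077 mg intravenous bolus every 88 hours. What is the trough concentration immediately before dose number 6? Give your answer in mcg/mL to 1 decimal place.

2.0 mcg/mL

f = (1/2)^(τ/t½) = (1/2)^(88/23) ≈ 0.0705.
C₀ = D/Vd = 2077/79 ≈ 26.291 mcg/mL.
Before the 6th dose, 5 doses have been given. Superposition: Cmin = C₀·(f + f² + … + f^5).
≈ 26.291 × (0.0705 + 0.0050 + 0.0004 + 0.0000 + 0.0000) ≈ 26.291 × 0.0759 ≈ 1.995 mcg/mL.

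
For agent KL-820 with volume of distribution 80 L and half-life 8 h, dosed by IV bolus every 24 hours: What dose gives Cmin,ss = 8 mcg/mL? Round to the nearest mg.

4480 mg

τ/t½ = 24/8 ≈ 3, so f = (1/2)^(24/8) ≈ 0.125000.
Cmin,ss = (D/Vd)·f/(1−f), so D = Cmin,ss·Vd·(1−f)/f.
D = 8 × 80 × (1−f)/f ≈ 8 × 80 × 7.00000 ≈ 4480.00 mg.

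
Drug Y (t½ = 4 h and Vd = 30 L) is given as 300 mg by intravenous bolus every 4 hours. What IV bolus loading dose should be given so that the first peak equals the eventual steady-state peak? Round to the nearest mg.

600 mg

f = (1/2)^(4/4) ≈ 0.500000; accumulation ratio R = 1/(1−f) ≈ 2.00000.
Loading dose to hit Cmax,ss on first dose: D_load = D_maint·R ≈ 300 × 2.00000 ≈ 600.00 mg.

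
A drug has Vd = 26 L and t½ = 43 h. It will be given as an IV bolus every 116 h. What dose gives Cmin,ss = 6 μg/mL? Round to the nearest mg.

τ/t½ = 116/43 ≈ 2.6977, so f = (1/2)^(116/43) ≈ 0.154141.
Cmin,ss = (D/Vd)·f/(1−f), so D = Cmin,ss·Vd·(1−f)/f.
D = 6 × 26 × (1−f)/f ≈ 6 × 26 × 5.48757 ≈ 856.06 mg.

856 mg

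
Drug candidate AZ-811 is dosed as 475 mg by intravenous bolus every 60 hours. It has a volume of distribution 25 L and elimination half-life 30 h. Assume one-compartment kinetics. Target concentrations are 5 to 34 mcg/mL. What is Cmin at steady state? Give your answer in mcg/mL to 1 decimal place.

τ = 60 h = 2 half-lives, so f = (1/2)^2 = 0.25.
Accumulation ratio R = 1/(1 − f) = 1/0.75 = 4/3.
Single-dose peak C₀ = D/Vd = 475/25 = 19 mcg/mL.
Steady-state peak Cmax,ss = C₀·R = 19 × 4/3 ≈ 25.333 mcg/mL.
Steady-state trough Cmin,ss = Cmax,ss·f ≈ 25.333 × 0.25 ≈ 6.333 mcg/mL.
Trough 6.3 mcg/mL vs MEC 5 mcg/mL: adequate.

6.3 mcg/mL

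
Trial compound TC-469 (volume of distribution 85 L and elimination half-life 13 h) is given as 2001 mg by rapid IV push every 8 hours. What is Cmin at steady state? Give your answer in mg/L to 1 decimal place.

Over one 8-h interval, 8/13 ≈ 0.61538 half-lives elapse, leaving f ≈ 0.6528 of each dose.
Each bolus raises the concentration by D/Vd = 2001/85 ≈ 23.541 mg/L.
Steady-state trough Cmin,ss = C₀·f/(1−f) ≈ 23.541 × 0.6528/0.3472 ≈ 44.261 mg/L.

44.3 mg/L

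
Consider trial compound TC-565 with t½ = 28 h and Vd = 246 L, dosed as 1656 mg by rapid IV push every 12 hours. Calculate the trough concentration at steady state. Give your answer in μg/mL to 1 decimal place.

k = ln2/t½ = ln2/28 ≈ 0.024755 h⁻¹; fraction remaining f = e^(−kτ) = e^(−0.024755×12) ≈ 0.7430.
Accumulation ratio R = 1/(1 − f) ≈ 1/0.2570 ≈ 3.8911.
Each bolus raises the concentration by D/Vd = 1656/246 ≈ 6.732 μg/mL.
Steady-state peak Cmax,ss = C₀·R ≈ 6.732 × 3.8911 ≈ 26.195 μg/mL.
Steady-state trough Cmin,ss = Cmax,ss·f ≈ 26.195 × 0.7430 ≈ 19.463 μg/mL.

19.5 μg/mL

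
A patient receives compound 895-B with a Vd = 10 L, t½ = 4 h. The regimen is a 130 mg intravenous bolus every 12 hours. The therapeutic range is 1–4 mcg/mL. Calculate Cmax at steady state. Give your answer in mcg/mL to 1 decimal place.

14.9 mcg/mL

τ = 12 h = 3 half-lives, so f = (1/2)^3 = 0.125.
At steady state, R = 1/(1 − 0.125) = 8/7.
Single-dose peak C₀ = D/Vd = 130/10 = 13 mcg/mL.
Steady-state peak Cmax,ss = C₀·R = 13 × 8/7 ≈ 14.857 mcg/mL.
Peak 14.9 mcg/mL vs MTC 4 mcg/mL: exceeds toxic threshold.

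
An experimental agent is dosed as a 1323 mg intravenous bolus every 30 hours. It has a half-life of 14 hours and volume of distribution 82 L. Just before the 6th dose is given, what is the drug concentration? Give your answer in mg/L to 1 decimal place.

f = (1/2)^(τ/t½) = (1/2)^(30/14) ≈ 0.2264.
C₀ = D/Vd = 1323/82 ≈ 16.134 mg/L.
Before the 6th dose, 5 doses have been given. Superposition: Cmin = C₀·(f + f² + … + f^5).
≈ 16.134 × (0.2264 + 0.0513 + 0.0116 + 0.0026 + 0.0006) ≈ 16.134 × 0.2925 ≈ 4.719 mg/L.

4.7 mg/L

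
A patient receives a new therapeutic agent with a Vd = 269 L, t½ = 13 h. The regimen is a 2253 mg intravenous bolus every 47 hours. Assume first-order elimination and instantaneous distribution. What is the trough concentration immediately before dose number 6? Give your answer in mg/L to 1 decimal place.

f = (1/2)^(τ/t½) = (1/2)^(47/13) ≈ 0.0816.
C₀ = D/Vd = 2253/269 ≈ 8.375 mg/L.
Before the 6th dose, 5 doses have been given. Superposition: Cmin = C₀·(f + f² + … + f^5).
≈ 8.375 × (0.0816 + 0.0067 + 0.0005 + 0.0000 + 0.0000) ≈ 8.375 × 0.0888 ≈ 0.744 mg/L.

0.7 mg/L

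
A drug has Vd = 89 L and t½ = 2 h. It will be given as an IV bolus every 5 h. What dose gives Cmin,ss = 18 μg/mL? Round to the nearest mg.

τ/t½ = 5/2 ≈ 2.5, so f = (1/2)^(5/2) ≈ 0.176777.
Cmin,ss = (D/Vd)·f/(1−f), so D = Cmin,ss·Vd·(1−f)/f.
D = 18 × 89 × (1−f)/f ≈ 18 × 89 × 4.65684 ≈ 7460.26 mg.

7460 mg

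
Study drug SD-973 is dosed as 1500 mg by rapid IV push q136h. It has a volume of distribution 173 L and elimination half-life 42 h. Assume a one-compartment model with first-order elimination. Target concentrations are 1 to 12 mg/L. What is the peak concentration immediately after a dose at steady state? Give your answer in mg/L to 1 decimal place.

k = ln2/t½ = ln2/42 ≈ 0.016504 h⁻¹; fraction remaining f = e^(−kτ) = e^(−0.016504×136) ≈ 0.1060.
Accumulation ratio R = 1/(1 − f) ≈ 1/0.8940 ≈ 1.1186.
Each bolus raises the concentration by D/Vd = 1500/173 ≈ 8.671 mg/L.
Steady-state peak Cmax,ss = C₀·R ≈ 8.671 × 1.1186 ≈ 9.699 mg/L.
Peak 9.7 mg/L vs MTC 12 mg/L: below toxic threshold.

9.7 mg/L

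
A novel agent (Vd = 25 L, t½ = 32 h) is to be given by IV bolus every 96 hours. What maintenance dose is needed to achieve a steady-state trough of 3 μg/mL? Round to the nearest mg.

τ/t½ = 96/32 ≈ 3, so f = (1/2)^(96/32) ≈ 0.125000.
Cmin,ss = (D/Vd)·f/(1−f), so D = Cmin,ss·Vd·(1−f)/f.
D = 3 × 25 × (1−f)/f ≈ 3 × 25 × 7.00000 ≈ 525.00 mg.

525 mg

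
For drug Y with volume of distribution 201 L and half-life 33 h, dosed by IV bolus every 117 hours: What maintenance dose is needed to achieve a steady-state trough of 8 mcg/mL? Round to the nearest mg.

τ/t½ = 117/33 ≈ 3.5455, so f = (1/2)^(117/33) ≈ 0.085647.
Cmin,ss = (D/Vd)·f/(1−f), so D = Cmin,ss·Vd·(1−f)/f.
D = 8 × 201 × (1−f)/f ≈ 8 × 201 × 10.67583 ≈ 17166.73 mg.

17167 mg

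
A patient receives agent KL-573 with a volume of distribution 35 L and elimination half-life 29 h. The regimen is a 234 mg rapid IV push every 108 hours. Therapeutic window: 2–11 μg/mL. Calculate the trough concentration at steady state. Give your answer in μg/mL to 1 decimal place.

0.5 μg/mL

τ/t½ = 108/29 ≈ 3.7241, so fraction remaining f = (1/2)^(108/29) ≈ 0.0757.
Each bolus raises the concentration by D/Vd = 234/35 ≈ 6.686 μg/mL.
Steady-state trough Cmin,ss = C₀·f/(1−f) ≈ 6.686 × 0.0757/0.9243 ≈ 0.548 μg/mL.
Trough 0.5 μg/mL vs MEC 2 μg/mL: subtherapeutic.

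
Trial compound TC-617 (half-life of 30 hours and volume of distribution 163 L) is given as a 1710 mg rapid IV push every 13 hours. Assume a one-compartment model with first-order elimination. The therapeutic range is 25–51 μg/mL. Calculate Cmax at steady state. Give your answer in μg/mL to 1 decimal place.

τ/t½ = 13/30 ≈ 0.43333, so fraction remaining f = (1/2)^(13/30) ≈ 0.7405.
At steady state, accumulation factor R = 1/(1 − e^(−kτ)) ≈ 3.8536.
Each bolus raises the concentration by D/Vd = 1710/163 ≈ 10.491 μg/mL.
Steady-state peak Cmax,ss = C₀·R ≈ 10.491 × 3.8536 ≈ 40.428 μg/mL.
Peak 40.4 μg/mL vs MTC 51 μg/mL: below toxic threshold.

40.4 μg/mL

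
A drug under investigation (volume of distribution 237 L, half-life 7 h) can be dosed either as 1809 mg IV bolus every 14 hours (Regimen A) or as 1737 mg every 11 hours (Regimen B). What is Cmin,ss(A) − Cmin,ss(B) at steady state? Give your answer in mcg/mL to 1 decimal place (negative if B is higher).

-1.2 mcg/mL

Regimen A: f = (1/2)^(14/7) ≈ 0.2500; Cmin,ss = (1809/237)·f/(1−f) ≈ 2.544 mcg/mL.
Regimen B: f = (1/2)^(11/7) ≈ 0.3365; Cmin,ss = (1737/237)·f/(1−f) ≈ 3.717 mcg/mL.
Difference ≈ 2.544 − 3.717 ≈ -1.173 mcg/mL.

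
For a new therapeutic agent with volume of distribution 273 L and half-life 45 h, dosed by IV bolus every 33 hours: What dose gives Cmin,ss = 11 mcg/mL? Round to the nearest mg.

τ/t½ = 33/45 ≈ 0.73333, so f = (1/2)^(33/45) ≈ 0.601513.
Cmin,ss = (D/Vd)·f/(1−f), so D = Cmin,ss·Vd·(1−f)/f.
D = 11 × 273 × (1−f)/f ≈ 11 × 273 × 0.66247 ≈ 1989.40 mg.

1989 mg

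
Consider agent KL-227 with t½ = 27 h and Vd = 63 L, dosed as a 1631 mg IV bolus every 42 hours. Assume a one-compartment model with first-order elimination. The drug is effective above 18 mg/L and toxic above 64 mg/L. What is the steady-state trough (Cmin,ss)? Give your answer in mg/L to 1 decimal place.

τ/t½ = 42/27 ≈ 1.5556, so fraction remaining f = (1/2)^(42/27) ≈ 0.3402.
Accumulation ratio R = 1/(1 − f) ≈ 1/0.6598 ≈ 1.5156.
Each bolus raises the concentration by D/Vd = 1631/63 ≈ 25.889 mg/L.
Cmax,ss = C₀/(1 − f) ≈ 25.889/0.6598 ≈ 39.238 mg/L.
Steady-state trough Cmin,ss = Cmax,ss·f ≈ 39.238 × 0.3402 ≈ 13.349 mg/L.
Trough 13.3 mg/L vs MEC 18 mg/L: subtherapeutic.

13.3 mg/L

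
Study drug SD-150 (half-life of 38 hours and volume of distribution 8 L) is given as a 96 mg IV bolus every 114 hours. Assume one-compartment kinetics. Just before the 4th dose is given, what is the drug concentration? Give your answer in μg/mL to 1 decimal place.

f = (1/2)^(τ/t½) = (1/2)^(114/38) ≈ 0.1250.
C₀ = D/Vd = 96/8 ≈ 12.000 μg/mL.
Before the 4th dose, 3 doses have been given. Superposition: Cmin = C₀·(f + f² + … + f^3).
≈ 12.000 × (0.1250 + 0.0156 + 0.0020) ≈ 12.000 × 0.1426 ≈ 1.711 μg/mL.

1.7 μg/mL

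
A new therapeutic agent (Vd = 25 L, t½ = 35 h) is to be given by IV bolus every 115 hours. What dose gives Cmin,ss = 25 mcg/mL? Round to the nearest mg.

τ/t½ = 115/35 ≈ 3.2857, so f = (1/2)^(115/35) ≈ 0.102542.
Cmin,ss = (D/Vd)·f/(1−f), so D = Cmin,ss·Vd·(1−f)/f.
D = 25 × 25 × (1−f)/f ≈ 25 × 25 × 8.75210 ≈ 5470.06 mg.

5470 mg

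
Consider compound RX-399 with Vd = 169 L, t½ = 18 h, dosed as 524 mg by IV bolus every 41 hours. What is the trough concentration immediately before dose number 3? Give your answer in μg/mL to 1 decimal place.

0.8 μg/mL

f = (1/2)^(τ/t½) = (1/2)^(41/18) ≈ 0.2062.
C₀ = D/Vd = 524/169 ≈ 3.101 μg/mL.
Before the 3rd dose, 2 doses have been given. Superposition: Cmin = C₀·(f + f²).
≈ 3.101 × (0.2062 + 0.0425) ≈ 3.101 × 0.2487 ≈ 0.771 μg/mL.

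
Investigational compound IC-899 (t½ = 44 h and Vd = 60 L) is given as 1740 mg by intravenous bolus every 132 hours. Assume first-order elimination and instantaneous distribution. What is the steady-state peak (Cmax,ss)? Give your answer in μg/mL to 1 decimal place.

33.1 μg/mL

The dosing interval is 3 half-lives, so f = 2^(−3) = 0.125.
Accumulation ratio R = 1/(1 − f) = 1/0.875 = 8/7.
Single-dose peak C₀ = D/Vd = 1740/60 = 29 μg/mL.
Steady-state peak Cmax,ss = C₀·R = 29 × 8/7 ≈ 33.143 μg/mL.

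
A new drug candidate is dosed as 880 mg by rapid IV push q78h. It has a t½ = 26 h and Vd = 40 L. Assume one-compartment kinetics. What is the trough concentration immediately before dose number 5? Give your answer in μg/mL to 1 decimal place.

f = (1/2)^(τ/t½) = (1/2)^(78/26) ≈ 0.1250.
C₀ = D/Vd = 880/40 ≈ 22.000 μg/mL.
Before the 5th dose, 4 doses have been given. Superposition: Cmin = C₀·(f + f² + … + f^4).
≈ 22.000 × (0.1250 + 0.0156 + 0.0020 + 0.0002) ≈ 22.000 × 0.1428 ≈ 3.142 μg/mL.

3.1 μg/mL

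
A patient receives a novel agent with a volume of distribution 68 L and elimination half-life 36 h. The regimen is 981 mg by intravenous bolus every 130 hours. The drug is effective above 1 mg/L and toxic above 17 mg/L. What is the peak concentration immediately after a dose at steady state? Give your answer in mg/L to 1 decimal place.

15.7 mg/L

k = ln2/t½ = ln2/36 ≈ 0.019254 h⁻¹; fraction remaining f = e^(−kτ) = e^(−0.019254×130) ≈ 0.0818.
At steady state, accumulation factor R = 1/(1 − e^(−kτ)) ≈ 1.0891.
Single-dose peak C₀ = D/Vd = 981/68 ≈ 14.426 mg/L.
Steady-state peak Cmax,ss = C₀·R ≈ 14.426 × 1.0891 ≈ 15.711 mg/L.
Peak 15.7 mg/L vs MTC 17 mg/L: below toxic threshold.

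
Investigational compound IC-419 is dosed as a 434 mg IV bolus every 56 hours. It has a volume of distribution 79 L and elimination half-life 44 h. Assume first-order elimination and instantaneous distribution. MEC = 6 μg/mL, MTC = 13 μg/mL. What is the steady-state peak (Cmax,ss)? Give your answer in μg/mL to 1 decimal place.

τ/t½ = 56/44 ≈ 1.2727, so fraction remaining f = (1/2)^(56/44) ≈ 0.4139.
At steady state, accumulation factor R = 1/(1 − e^(−kτ)) ≈ 1.7062.
Each bolus raises the concentration by D/Vd = 434/79 ≈ 5.494 μg/mL.
Steady-state peak Cmax,ss = C₀·R ≈ 5.494 × 1.7062 ≈ 9.374 μg/mL.
Peak 9.4 μg/mL vs MTC 13 μg/mL: below toxic threshold.

9.4 μg/mL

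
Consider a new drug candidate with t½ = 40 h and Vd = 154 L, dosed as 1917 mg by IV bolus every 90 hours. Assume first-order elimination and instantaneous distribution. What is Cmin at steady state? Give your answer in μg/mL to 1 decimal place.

Over one 90-h interval, 90/40 ≈ 2.25 half-lives elapse, leaving f ≈ 0.2102 of each dose.
Single-dose peak C₀ = D/Vd = 1917/154 ≈ 12.448 μg/mL.
Steady-state trough Cmin,ss = C₀·f/(1−f) ≈ 12.448 × 0.2102/0.7898 ≈ 3.313 μg/mL.

3.3 μg/mL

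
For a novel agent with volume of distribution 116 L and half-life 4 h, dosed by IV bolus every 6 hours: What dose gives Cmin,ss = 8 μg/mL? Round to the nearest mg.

1697 mg

τ/t½ = 6/4 ≈ 1.5, so f = (1/2)^(6/4) ≈ 0.353553.
Cmin,ss = (D/Vd)·f/(1−f), so D = Cmin,ss·Vd·(1−f)/f.
D = 8 × 116 × (1−f)/f ≈ 8 × 116 × 1.82843 ≈ 1696.78 mg.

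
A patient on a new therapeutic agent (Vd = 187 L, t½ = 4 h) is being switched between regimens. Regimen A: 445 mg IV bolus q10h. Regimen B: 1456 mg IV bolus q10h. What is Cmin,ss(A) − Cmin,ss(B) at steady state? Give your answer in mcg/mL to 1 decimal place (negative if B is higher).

Regimen A: f = (1/2)^(10/4) ≈ 0.1768; Cmin,ss = (445/187)·f/(1−f) ≈ 0.511 mcg/mL.
Regimen B: f = (1/2)^(10/4) ≈ 0.1768; Cmin,ss = (1456/187)·f/(1−f) ≈ 1.672 mcg/mL.
Difference ≈ 0.511 − 1.672 ≈ -1.161 mcg/mL.

-1.2 mcg/mL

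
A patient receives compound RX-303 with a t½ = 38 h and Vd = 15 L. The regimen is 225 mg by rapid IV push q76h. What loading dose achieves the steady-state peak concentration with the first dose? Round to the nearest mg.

f = (1/2)^(76/38) ≈ 0.250000; accumulation ratio R = 1/(1−f) ≈ 1.33333.
Loading dose to hit Cmax,ss on first dose: D_load = D_maint·R ≈ 225 × 1.33333 ≈ 300.00 mg.

300 mg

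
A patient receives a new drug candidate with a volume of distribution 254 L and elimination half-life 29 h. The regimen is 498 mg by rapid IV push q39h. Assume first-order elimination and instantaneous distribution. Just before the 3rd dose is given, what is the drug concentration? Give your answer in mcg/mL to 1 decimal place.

f = (1/2)^(τ/t½) = (1/2)^(39/29) ≈ 0.3937.
C₀ = D/Vd = 498/254 ≈ 1.961 mcg/mL.
Before the 3rd dose, 2 doses have been given. Superposition: Cmin = C₀·(f + f²).
≈ 1.961 × (0.3937 + 0.1550) ≈ 1.961 × 0.5487 ≈ 1.076 mcg/mL.

1.1 mcg/mL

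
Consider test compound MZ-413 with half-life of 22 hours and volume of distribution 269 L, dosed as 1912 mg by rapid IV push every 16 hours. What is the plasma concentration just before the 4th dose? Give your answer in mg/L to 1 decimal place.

8.5 mg/L

f = (1/2)^(τ/t½) = (1/2)^(16/22) ≈ 0.6040.
C₀ = D/Vd = 1912/269 ≈ 7.108 mg/L.
Before the 4th dose, 3 doses have been given. Superposition: Cmin = C₀·(f + f² + … + f^3).
≈ 7.108 × (0.6040 + 0.3648 + 0.2203) ≈ 7.108 × 1.1891 ≈ 8.452 mg/L.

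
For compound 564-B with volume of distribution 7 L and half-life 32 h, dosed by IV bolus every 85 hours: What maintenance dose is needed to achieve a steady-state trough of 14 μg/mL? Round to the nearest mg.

τ/t½ = 85/32 ≈ 2.6562, so f = (1/2)^(85/32) ≈ 0.158631.
Cmin,ss = (D/Vd)·f/(1−f), so D = Cmin,ss·Vd·(1−f)/f.
D = 14 × 7 × (1−f)/f ≈ 14 × 7 × 5.30394 ≈ 519.79 mg.

520 mg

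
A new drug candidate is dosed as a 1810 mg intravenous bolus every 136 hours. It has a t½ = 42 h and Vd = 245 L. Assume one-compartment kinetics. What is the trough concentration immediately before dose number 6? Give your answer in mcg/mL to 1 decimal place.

0.9 mcg/mL

f = (1/2)^(τ/t½) = (1/2)^(136/42) ≈ 0.1060.
C₀ = D/Vd = 1810/245 ≈ 7.388 mcg/mL.
Before the 6th dose, 5 doses have been given. Superposition: Cmin = C₀·(f + f² + … + f^5).
≈ 7.388 × (0.1060 + 0.0112 + 0.0012 + 0.0001 + 0.0000) ≈ 7.388 × 0.1185 ≈ 0.875 mcg/mL.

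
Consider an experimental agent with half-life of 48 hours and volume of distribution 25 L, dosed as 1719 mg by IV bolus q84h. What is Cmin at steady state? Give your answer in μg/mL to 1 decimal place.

29.1 μg/mL

k = ln2/t½ = ln2/48 ≈ 0.014441 h⁻¹; fraction remaining f = e^(−kτ) = e^(−0.014441×84) ≈ 0.2973.
At steady state, accumulation factor R = 1/(1 − e^(−kτ)) ≈ 1.4231.
Single-dose peak C₀ = D/Vd = 1719/25 ≈ 68.760 μg/mL.
Steady-state peak Cmax,ss = C₀·R ≈ 68.760 × 1.4231 ≈ 97.852 μg/mL.
One interval later, Cmin,ss = Cmax,ss·e^(−kτ) ≈ 97.852 × 0.2973 ≈ 29.091 μg/mL.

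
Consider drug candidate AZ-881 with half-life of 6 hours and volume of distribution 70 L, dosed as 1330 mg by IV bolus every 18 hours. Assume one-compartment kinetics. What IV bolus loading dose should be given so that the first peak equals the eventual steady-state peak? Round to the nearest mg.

f = (1/2)^(18/6) ≈ 0.125000; accumulation ratio R = 1/(1−f) ≈ 1.14286.
Loading dose to hit Cmax,ss on first dose: D_load = D_maint·R ≈ 1330 × 1.14286 ≈ 1520.00 mg.

1520 mg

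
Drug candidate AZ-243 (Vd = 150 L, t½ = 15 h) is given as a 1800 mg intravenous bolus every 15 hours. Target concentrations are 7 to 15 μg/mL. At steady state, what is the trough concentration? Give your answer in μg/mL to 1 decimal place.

The dosing interval is 1 half-life, so f = 2^(−1) = 0.5.
At steady state, R = 1/(1 − 0.5) = 2/1.
Single-dose peak C₀ = D/Vd = 1800/150 = 12 μg/mL.
Steady-state peak Cmax,ss = C₀·R = 12 × 2/1 ≈ 24.000 μg/mL.
Steady-state trough Cmin,ss = Cmax,ss·f ≈ 24.000 × 0.5 ≈ 12.000 μg/mL.
Trough 12.0 μg/mL vs MEC 7 μg/mL: adequate.

12.0 μg/mL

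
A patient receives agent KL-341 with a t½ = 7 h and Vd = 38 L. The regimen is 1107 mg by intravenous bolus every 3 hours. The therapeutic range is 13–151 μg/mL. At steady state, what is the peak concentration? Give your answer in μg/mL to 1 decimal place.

Over one 3-h interval, 3/7 ≈ 0.42857 half-lives elapse, leaving f ≈ 0.7430 of each dose.
Accumulation ratio R = 1/(1 − f) ≈ 1/0.2570 ≈ 3.8911.
Single-dose peak C₀ = D/Vd = 1107/38 ≈ 29.132 μg/mL.
Steady-state peak Cmax,ss = C₀·R ≈ 29.132 × 3.8911 ≈ 113.356 μg/mL.
Peak 113.4 μg/mL vs MTC 151 μg/mL: below toxic threshold.

113.4 μg/mL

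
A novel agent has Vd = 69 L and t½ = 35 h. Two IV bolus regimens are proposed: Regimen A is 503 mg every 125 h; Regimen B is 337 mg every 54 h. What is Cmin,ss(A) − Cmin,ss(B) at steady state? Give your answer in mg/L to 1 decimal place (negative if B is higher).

-1.9 mg/L

Regimen A: f = (1/2)^(125/35) ≈ 0.0841; Cmin,ss = (503/69)·f/(1−f) ≈ 0.669 mg/L.
Regimen B: f = (1/2)^(54/35) ≈ 0.3432; Cmin,ss = (337/69)·f/(1−f) ≈ 2.552 mg/L.
Difference ≈ 0.669 − 2.552 ≈ -1.883 mg/L.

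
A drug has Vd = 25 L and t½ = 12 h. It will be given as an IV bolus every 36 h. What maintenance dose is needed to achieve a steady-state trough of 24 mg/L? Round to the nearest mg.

τ/t½ = 36/12 ≈ 3, so f = (1/2)^(36/12) ≈ 0.125000.
Cmin,ss = (D/Vd)·f/(1−f), so D = Cmin,ss·Vd·(1−f)/f.
D = 24 × 25 × (1−f)/f ≈ 24 × 25 × 7.00000 ≈ 4200.00 mg.

4200 mg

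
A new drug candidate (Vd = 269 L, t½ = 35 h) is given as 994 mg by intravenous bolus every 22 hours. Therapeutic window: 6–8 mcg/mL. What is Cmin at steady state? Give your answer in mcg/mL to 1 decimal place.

6.8 mcg/mL

Over one 22-h interval, 22/35 ≈ 0.62857 half-lives elapse, leaving f ≈ 0.6468 of each dose.
At steady state, accumulation factor R = 1/(1 − e^(−kτ)) ≈ 2.8313.
Each bolus raises the concentration by D/Vd = 994/269 ≈ 3.695 mcg/mL.
Steady-state peak Cmax,ss = C₀·R ≈ 3.695 × 2.8313 ≈ 10.462 mcg/mL.
Steady-state trough Cmin,ss = Cmax,ss·f ≈ 10.462 × 0.6468 ≈ 6.767 mcg/mL.
Trough 6.8 mcg/mL vs MEC 6 mcg/mL: adequate.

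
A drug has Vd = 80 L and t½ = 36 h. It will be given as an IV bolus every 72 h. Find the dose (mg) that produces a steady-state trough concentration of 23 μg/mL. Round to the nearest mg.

τ/t½ = 72/36 ≈ 2, so f = (1/2)^(72/36) ≈ 0.250000.
Cmin,ss = (D/Vd)·f/(1−f), so D = Cmin,ss·Vd·(1−f)/f.
D = 23 × 80 × (1−f)/f ≈ 23 × 80 × 3.00000 ≈ 5520.00 mg.

5520 mg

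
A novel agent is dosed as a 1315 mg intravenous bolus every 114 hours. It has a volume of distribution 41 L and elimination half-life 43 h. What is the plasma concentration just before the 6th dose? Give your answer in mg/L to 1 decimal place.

6.1 mg/L

f = (1/2)^(τ/t½) = (1/2)^(114/43) ≈ 0.1592.
C₀ = D/Vd = 1315/41 ≈ 32.073 mg/L.
Before the 6th dose, 5 doses have been given. Superposition: Cmin = C₀·(f + f² + … + f^5).
≈ 32.073 × (0.1592 + 0.0253 + 0.0040 + 0.0006 + 0.0001) ≈ 32.073 × 0.1892 ≈ 6.068 mg/L.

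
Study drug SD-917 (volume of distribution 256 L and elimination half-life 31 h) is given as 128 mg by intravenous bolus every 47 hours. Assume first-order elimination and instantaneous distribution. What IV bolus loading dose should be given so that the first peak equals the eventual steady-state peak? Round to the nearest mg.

f = (1/2)^(47/31) ≈ 0.349623; accumulation ratio R = 1/(1−f) ≈ 1.53757.
Loading dose to hit Cmax,ss on first dose: D_load = D_maint·R ≈ 128 × 1.53757 ≈ 196.81 mg.

197 mg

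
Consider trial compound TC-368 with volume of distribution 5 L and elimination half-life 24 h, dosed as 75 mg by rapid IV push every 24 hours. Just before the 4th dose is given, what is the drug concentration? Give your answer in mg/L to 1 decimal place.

f = (1/2)^(τ/t½) = (1/2)^(24/24) ≈ 0.5000.
C₀ = D/Vd = 75/5 ≈ 15.000 mg/L.
Before the 4th dose, 3 doses have been given. Superposition: Cmin = C₀·(f + f² + … + f^3).
≈ 15.000 × (0.5000 + 0.2500 + 0.1250) ≈ 15.000 × 0.8750 ≈ 13.125 mg/L.

13.1 mg/L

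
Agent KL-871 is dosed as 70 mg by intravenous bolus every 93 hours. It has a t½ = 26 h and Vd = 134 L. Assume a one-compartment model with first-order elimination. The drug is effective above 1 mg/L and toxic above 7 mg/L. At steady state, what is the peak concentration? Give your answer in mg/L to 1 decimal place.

Over one 93-h interval, 93/26 ≈ 3.5769 half-lives elapse, leaving f ≈ 0.0838 of each dose.
Accumulation ratio R = 1/(1 − f) ≈ 1/0.9162 ≈ 1.0915.
Each bolus raises the concentration by D/Vd = 70/134 ≈ 0.522 mg/L.
Steady-state peak Cmax,ss = C₀·R ≈ 0.522 × 1.0915 ≈ 0.570 mg/L.
Peak 0.6 mg/L vs MTC 7 mg/L: below toxic threshold.

0.6 mg/L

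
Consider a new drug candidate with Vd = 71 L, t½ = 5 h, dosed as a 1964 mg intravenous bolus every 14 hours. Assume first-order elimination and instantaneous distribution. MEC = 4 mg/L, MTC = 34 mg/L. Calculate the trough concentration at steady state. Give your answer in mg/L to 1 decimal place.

Over one 14-h interval, 14/5 ≈ 2.8 half-lives elapse, leaving f ≈ 0.1436 of each dose.
At steady state, accumulation factor R = 1/(1 − e^(−kτ)) ≈ 1.1677.
Single-dose peak C₀ = D/Vd = 1964/71 ≈ 27.662 mg/L.
Cmax,ss = C₀/(1 − f) ≈ 27.662/0.8564 ≈ 32.300 mg/L.
One interval later, Cmin,ss = Cmax,ss·e^(−kτ) ≈ 32.300 × 0.1436 ≈ 4.638 mg/L.
Trough 4.6 mg/L vs MEC 4 mg/L: adequate.

4.6 mg/L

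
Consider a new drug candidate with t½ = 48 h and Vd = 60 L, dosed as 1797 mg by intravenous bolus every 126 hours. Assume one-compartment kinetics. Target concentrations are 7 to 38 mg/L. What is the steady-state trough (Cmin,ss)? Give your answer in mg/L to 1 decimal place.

τ/t½ = 126/48 ≈ 2.625, so fraction remaining f = (1/2)^(126/48) ≈ 0.1621.
Each bolus raises the concentration by D/Vd = 1797/60 ≈ 29.950 mg/L.
Steady-state trough Cmin,ss = C₀·f/(1−f) ≈ 29.950 × 0.1621/0.8379 ≈ 5.794 mg/L.
Trough 5.8 mg/L vs MEC 7 mg/L: subtherapeutic.

5.8 mg/L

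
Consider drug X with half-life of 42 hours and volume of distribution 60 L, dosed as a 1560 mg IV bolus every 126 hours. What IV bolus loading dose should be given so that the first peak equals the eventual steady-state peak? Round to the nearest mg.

f = (1/2)^(126/42) ≈ 0.125000; accumulation ratio R = 1/(1−f) ≈ 1.14286.
Loading dose to hit Cmax,ss on first dose: D_load = D_maint·R ≈ 1560 × 1.14286 ≈ 1782.86 mg.

1783 mg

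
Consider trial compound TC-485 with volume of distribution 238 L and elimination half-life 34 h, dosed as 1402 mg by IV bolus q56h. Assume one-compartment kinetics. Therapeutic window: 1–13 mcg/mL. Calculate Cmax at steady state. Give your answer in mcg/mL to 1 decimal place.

k = ln2/t½ = ln2/34 ≈ 0.020387 h⁻¹; fraction remaining f = e^(−kτ) = e^(−0.020387×56) ≈ 0.3193.
At steady state, accumulation factor R = 1/(1 − e^(−kτ)) ≈ 1.4691.
Each bolus raises the concentration by D/Vd = 1402/238 ≈ 5.891 mcg/mL.
Steady-state peak Cmax,ss = C₀·R ≈ 5.891 × 1.4691 ≈ 8.654 mcg/mL.
Peak 8.7 mcg/mL vs MTC 13 mcg/mL: below toxic threshold.

8.7 mcg/mL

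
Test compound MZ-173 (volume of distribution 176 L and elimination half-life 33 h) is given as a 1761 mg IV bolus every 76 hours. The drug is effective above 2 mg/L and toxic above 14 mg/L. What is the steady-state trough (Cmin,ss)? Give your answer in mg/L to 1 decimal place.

2.5 mg/L

Over one 76-h interval, 76/33 ≈ 2.303 half-lives elapse, leaving f ≈ 0.2026 of each dose.
Accumulation ratio R = 1/(1 − f) ≈ 1/0.7974 ≈ 1.2541.
Single-dose peak C₀ = D/Vd = 1761/176 ≈ 10.006 mg/L.
Cmax,ss = C₀/(1 − f) ≈ 10.006/0.7974 ≈ 12.548 mg/L.
One interval later, Cmin,ss = Cmax,ss·e^(−kτ) ≈ 12.548 × 0.2026 ≈ 2.542 mg/L.
Trough 2.5 mg/L vs MEC 2 mg/L: adequate.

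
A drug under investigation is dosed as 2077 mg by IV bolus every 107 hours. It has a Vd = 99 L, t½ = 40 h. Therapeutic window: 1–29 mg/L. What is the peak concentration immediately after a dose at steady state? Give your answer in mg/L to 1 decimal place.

24.9 mg/L

k = ln2/t½ = ln2/40 ≈ 0.017329 h⁻¹; fraction remaining f = e^(−kτ) = e^(−0.017329×107) ≈ 0.1566.
Accumulation ratio R = 1/(1 − f) ≈ 1/0.8434 ≈ 1.1857.
Each bolus raises the concentration by D/Vd = 2077/99 ≈ 20.980 mg/L.
Steady-state peak Cmax,ss = C₀·R ≈ 20.980 × 1.1857 ≈ 24.876 mg/L.
Peak 24.9 mg/L vs MTC 29 mg/L: below toxic threshold.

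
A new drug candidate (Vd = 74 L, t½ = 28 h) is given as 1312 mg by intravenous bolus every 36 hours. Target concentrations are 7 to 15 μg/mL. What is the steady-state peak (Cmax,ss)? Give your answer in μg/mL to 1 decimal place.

30.1 μg/mL

k = ln2/t½ = ln2/28 ≈ 0.024755 h⁻¹; fraction remaining f = e^(−kτ) = e^(−0.024755×36) ≈ 0.4102.
At steady state, accumulation factor R = 1/(1 − e^(−kτ)) ≈ 1.6955.
Single-dose peak C₀ = D/Vd = 1312/74 ≈ 17.730 μg/mL.
Steady-state peak Cmax,ss = C₀·R ≈ 17.730 × 1.6955 ≈ 30.061 μg/mL.
Peak 30.1 μg/mL vs MTC 15 μg/mL: exceeds toxic threshold.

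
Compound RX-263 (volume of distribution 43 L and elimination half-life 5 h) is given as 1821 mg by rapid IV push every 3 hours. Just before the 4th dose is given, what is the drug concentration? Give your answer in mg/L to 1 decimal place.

f = (1/2)^(τ/t½) = (1/2)^(3/5) ≈ 0.6598.
C₀ = D/Vd = 1821/43 ≈ 42.349 mg/L.
Before the 4th dose, 3 doses have been given. Superposition: Cmin = C₀·(f + f² + … + f^3).
≈ 42.349 × (0.6598 + 0.4353 + 0.2872) ≈ 42.349 × 1.3823 ≈ 58.539 mg/L.

58.5 mg/L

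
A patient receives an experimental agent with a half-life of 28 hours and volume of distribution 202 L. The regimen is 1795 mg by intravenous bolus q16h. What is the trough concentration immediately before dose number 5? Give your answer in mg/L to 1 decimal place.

14.5 mg/L

f = (1/2)^(τ/t½) = (1/2)^(16/28) ≈ 0.6730.
C₀ = D/Vd = 1795/202 ≈ 8.886 mg/L.
Before the 5th dose, 4 doses have been given. Superposition: Cmin = C₀·(f + f² + … + f^4).
≈ 8.886 × (0.6730 + 0.4529 + 0.3048 + 0.2051) ≈ 8.886 × 1.6358 ≈ 14.536 mg/L.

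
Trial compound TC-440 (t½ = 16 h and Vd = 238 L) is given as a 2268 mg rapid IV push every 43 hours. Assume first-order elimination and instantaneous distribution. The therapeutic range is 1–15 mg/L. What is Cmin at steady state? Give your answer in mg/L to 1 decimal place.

Over one 43-h interval, 43/16 ≈ 2.6875 half-lives elapse, leaving f ≈ 0.1552 of each dose.
Each bolus raises the concentration by D/Vd = 2268/238 ≈ 9.529 mg/L.
Steady-state trough Cmin,ss = C₀·f/(1−f) ≈ 9.529 × 0.1552/0.8448 ≈ 1.751 mg/L.
Trough 1.8 mg/L vs MEC 1 mg/L: adequate.

1.8 mg/L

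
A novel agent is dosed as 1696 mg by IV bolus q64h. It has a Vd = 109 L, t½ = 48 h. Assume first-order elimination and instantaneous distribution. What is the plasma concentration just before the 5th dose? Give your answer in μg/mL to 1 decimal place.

10.0 μg/mL

f = (1/2)^(τ/t½) = (1/2)^(64/48) ≈ 0.3969.
C₀ = D/Vd = 1696/109 ≈ 15.560 μg/mL.
Before the 5th dose, 4 doses have been given. Superposition: Cmin = C₀·(f + f² + … + f^4).
≈ 15.560 × (0.3969 + 0.1575 + 0.0625 + 0.0248) ≈ 15.560 × 0.6417 ≈ 9.985 μg/mL.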